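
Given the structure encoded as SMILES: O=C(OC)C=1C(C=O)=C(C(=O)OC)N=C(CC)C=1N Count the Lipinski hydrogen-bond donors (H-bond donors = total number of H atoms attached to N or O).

2

Donors: find every N or O and count the H atoms it carries.
  atom 1 (O): bond orders sum to 2 → 0 H
  atom 3 (O): bond orders sum to 2 → 0 H
  atom 8 (O): bond orders sum to 2 → 0 H
  atom 11 (O): bond orders sum to 2 → 0 H
  atom 12 (O): bond orders sum to 2 → 0 H
  atom 14 (N): bond orders sum to 3 → 0 H
  atom 19 (N): bond orders sum to 1 → 2 H
Lipinski HBD = 2.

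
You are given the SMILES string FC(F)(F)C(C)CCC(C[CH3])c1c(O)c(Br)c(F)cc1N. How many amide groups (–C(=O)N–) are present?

Scan the SMILES for the amide motif — none present.
Groups that are present: 1 hydroxyl, 1 primary amine.

0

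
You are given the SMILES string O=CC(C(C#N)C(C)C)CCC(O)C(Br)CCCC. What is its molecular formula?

C15H26BrNO2

Walk through each heavy atom and fill implicit hydrogens from standard valence (C 4, N 3, O 2, S 2, halogen 1):
  atom 1: O, bond orders sum to 2 (valence 2) → 0 H
  atom 2: C, bond orders sum to 3 (valence 4) → 1 H
  atom 3: C, bond orders sum to 3 (valence 4) → 1 H
  atom 4: C, bond orders sum to 3 (valence 4) → 1 H
  atom 5: C, bond orders sum to 4 (valence 4) → 0 H
  atom 6: N, bond orders sum to 3 (valence 3) → 0 H
  atom 7: C, bond orders sum to 3 (valence 4) → 1 H
  atom 8: C, bond orders sum to 1 (valence 4) → 3 H
  atom 9: C, bond orders sum to 1 (valence 4) → 3 H
  atom 10: C, bond orders sum to 2 (valence 4) → 2 H
  atom 11: C, bond orders sum to 2 (valence 4) → 2 H
  atom 12: C, bond orders sum to 3 (valence 4) → 1 H
  atom 13: O, bond orders sum to 1 (valence 2) → 1 H
  atom 14: C, bond orders sum to 3 (valence 4) → 1 H
  atom 15: Br (halogen, monovalent) → 0 H
  atom 16: C, bond orders sum to 2 (valence 4) → 2 H
  atom 17: C, bond orders sum to 2 (valence 4) → 2 H
  atom 18: C, bond orders sum to 2 (valence 4) → 2 H
  atom 19: C, bond orders sum to 1 (valence 4) → 3 H
Totals → C:15, H:26, Br:1, N:1, O:2.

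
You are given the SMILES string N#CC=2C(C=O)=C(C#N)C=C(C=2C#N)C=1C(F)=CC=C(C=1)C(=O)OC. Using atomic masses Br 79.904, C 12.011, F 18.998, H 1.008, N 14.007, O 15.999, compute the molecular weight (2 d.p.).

333.28 g/mol

First, the molecular formula is C18H8FN3O3 (counting implicit H from valence).
  C: 18 × 12.011 = 216.198
  F: 1 × 18.998 = 18.998
  H: 8 × 1.008 = 8.064
  N: 3 × 14.007 = 42.021
  O: 3 × 15.999 = 47.997
Sum: 18×12.011 + 1×18.998 + 8×1.008 + 3×14.007 + 3×15.999 = 333.278 → 333.28 g/mol.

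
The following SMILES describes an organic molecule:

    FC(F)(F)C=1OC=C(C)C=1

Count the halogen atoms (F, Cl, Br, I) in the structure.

3

Halogen atoms appear at heavy-atom positions 1, 3, 4 (3×F).
Halogen count: 3.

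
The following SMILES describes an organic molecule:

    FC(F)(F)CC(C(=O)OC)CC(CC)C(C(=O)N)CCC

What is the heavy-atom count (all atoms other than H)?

Every atom symbol written in the SMILES (organic subset) is one heavy atom; implicit H are not written.
Heavy atoms by element → C:14, F:3, N:1, O:3.
Total: 21.

21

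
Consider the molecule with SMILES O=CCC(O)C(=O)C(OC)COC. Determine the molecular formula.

Walk through each heavy atom and fill implicit hydrogens from standard valence (C 4, N 3, O 2, S 2, halogen 1):
  atom 1: O, bond orders sum to 2 (valence 2) → 0 H
  atom 2: C, bond orders sum to 3 (valence 4) → 1 H
  atom 3: C, bond orders sum to 2 (valence 4) → 2 H
  atom 4: C, bond orders sum to 3 (valence 4) → 1 H
  atom 5: O, bond orders sum to 1 (valence 2) → 1 H
  atom 6: C, bond orders sum to 4 (valence 4) → 0 H
  atom 7: O, bond orders sum to 2 (valence 2) → 0 H
  atom 8: C, bond orders sum to 3 (valence 4) → 1 H
  atom 9: O, bond orders sum to 2 (valence 2) → 0 H
  atom 10: C, bond orders sum to 1 (valence 4) → 3 H
  atom 11: C, bond orders sum to 2 (valence 4) → 2 H
  atom 12: O, bond orders sum to 2 (valence 2) → 0 H
  atom 13: C, bond orders sum to 1 (valence 4) → 3 H
Totals → C:8, H:14, O:5.
In Hill order: C8H14O5.

C8H14O5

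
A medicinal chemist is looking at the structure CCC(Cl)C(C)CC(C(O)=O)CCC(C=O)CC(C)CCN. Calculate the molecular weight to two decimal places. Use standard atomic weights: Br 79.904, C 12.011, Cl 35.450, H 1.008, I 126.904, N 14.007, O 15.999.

333.90 g/mol

First, the molecular formula is C17H32ClNO3 (counting implicit H from valence).
  C: 17 × 12.011 = 204.187
  Cl: 1 × 35.450 = 35.450
  H: 32 × 1.008 = 32.256
  N: 1 × 14.007 = 14.007
  O: 3 × 15.999 = 47.997
Sum: 17×12.011 + 1×35.450 + 32×1.008 + 1×14.007 + 3×15.999 = 333.897 → 333.90 g/mol.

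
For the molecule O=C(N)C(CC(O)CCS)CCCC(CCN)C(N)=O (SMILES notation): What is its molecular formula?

C13H27N3O3S

Walk through each heavy atom and fill implicit hydrogens from standard valence (C 4, N 3, O 2, S 2, halogen 1):
  atom 1: O, bond orders sum to 2 (valence 2) → 0 H
  atom 2: C, bond orders sum to 4 (valence 4) → 0 H
  atom 3: N, bond orders sum to 1 (valence 3) → 2 H
  atom 4: C, bond orders sum to 3 (valence 4) → 1 H
  atom 5: C, bond orders sum to 2 (valence 4) → 2 H
  atom 6: C, bond orders sum to 3 (valence 4) → 1 H
  atom 7: O, bond orders sum to 1 (valence 2) → 1 H
  atom 8: C, bond orders sum to 2 (valence 4) → 2 H
  atom 9: C, bond orders sum to 2 (valence 4) → 2 H
  atom 10: S, bond orders sum to 1 (valence 2) → 1 H
  atom 11: C, bond orders sum to 2 (valence 4) → 2 H
  atom 12: C, bond orders sum to 2 (valence 4) → 2 H
  atom 13: C, bond orders sum to 2 (valence 4) → 2 H
  atom 14: C, bond orders sum to 3 (valence 4) → 1 H
  atom 15: C, bond orders sum to 2 (valence 4) → 2 H
  atom 16: C, bond orders sum to 2 (valence 4) → 2 H
  atom 17: N, bond orders sum to 1 (valence 3) → 2 H
  atom 18: C, bond orders sum to 4 (valence 4) → 0 H
  atom 19: N, bond orders sum to 1 (valence 3) → 2 H
  atom 20: O, bond orders sum to 2 (valence 2) → 0 H
Totals → C:13, H:27, N:3, O:3, S:1.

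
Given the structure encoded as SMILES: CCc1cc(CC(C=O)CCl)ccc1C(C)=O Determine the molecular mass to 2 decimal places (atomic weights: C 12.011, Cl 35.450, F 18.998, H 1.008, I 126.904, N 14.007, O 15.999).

252.74 g/mol

First, the molecular formula is C14H17ClO2 (counting implicit H from valence).
  C: 14 × 12.011 = 168.154
  Cl: 1 × 35.450 = 35.450
  H: 17 × 1.008 = 17.136
  O: 2 × 15.999 = 31.998
Sum: 14×12.011 + 1×35.450 + 17×1.008 + 2×15.999 = 252.738 → 252.74 g/mol.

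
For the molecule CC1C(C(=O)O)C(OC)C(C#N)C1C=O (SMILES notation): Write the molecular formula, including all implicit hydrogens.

C10H13NO4

Walk through each heavy atom and fill implicit hydrogens from standard valence (C 4, N 3, O 2, S 2, halogen 1):
  atom 1: C, bond orders sum to 1 (valence 4) → 3 H
  atom 2: C, bond orders sum to 3 (valence 4) → 1 H
  atom 3: C, bond orders sum to 3 (valence 4) → 1 H
  atom 4: C, bond orders sum to 4 (valence 4) → 0 H
  atom 5: O, bond orders sum to 2 (valence 2) → 0 H
  atom 6: O, bond orders sum to 1 (valence 2) → 1 H
  atom 7: C, bond orders sum to 3 (valence 4) → 1 H
  atom 8: O, bond orders sum to 2 (valence 2) → 0 H
  atom 9: C, bond orders sum to 1 (valence 4) → 3 H
  atom 10: C, bond orders sum to 3 (valence 4) → 1 H
  atom 11: C, bond orders sum to 4 (valence 4) → 0 H
  atom 12: N, bond orders sum to 3 (valence 3) → 0 H
  atom 13: C, bond orders sum to 3 (valence 4) → 1 H
  atom 14: C, bond orders sum to 3 (valence 4) → 1 H
  atom 15: O, bond orders sum to 2 (valence 2) → 0 H
Totals → C:10, H:13, N:1, O:4.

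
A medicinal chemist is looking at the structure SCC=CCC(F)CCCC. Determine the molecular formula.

C9H17FS

Walk through each heavy atom and fill implicit hydrogens from standard valence (C 4, N 3, O 2, S 2, halogen 1):
  atom 1: S, bond orders sum to 1 (valence 2) → 1 H
  atom 2: C, bond orders sum to 2 (valence 4) → 2 H
  atom 3: C, bond orders sum to 3 (valence 4) → 1 H
  atom 4: C, bond orders sum to 3 (valence 4) → 1 H
  atom 5: C, bond orders sum to 2 (valence 4) → 2 H
  atom 6: C, bond orders sum to 3 (valence 4) → 1 H
  atom 7: F (halogen, monovalent) → 0 H
  atom 8: C, bond orders sum to 2 (valence 4) → 2 H
  atom 9: C, bond orders sum to 2 (valence 4) → 2 H
  atom 10: C, bond orders sum to 2 (valence 4) → 2 H
  atom 11: C, bond orders sum to 1 (valence 4) → 3 H
Totals → C:9, H:17, F:1, S:1.
In Hill order: C9H17FS.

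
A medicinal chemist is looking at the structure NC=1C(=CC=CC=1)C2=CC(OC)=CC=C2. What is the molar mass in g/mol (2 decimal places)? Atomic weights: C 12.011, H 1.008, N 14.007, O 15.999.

199.25 g/mol

First, the molecular formula is C13H13NO (counting implicit H from valence).
  C: 13 × 12.011 = 156.143
  H: 13 × 1.008 = 13.104
  N: 1 × 14.007 = 14.007
  O: 1 × 15.999 = 15.999
Sum: 13×12.011 + 13×1.008 + 1×14.007 + 1×15.999 = 199.253 → 199.25 g/mol.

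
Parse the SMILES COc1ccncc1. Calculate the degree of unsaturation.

Molecular formula: C6H7NO.
DoU = (2C + 2 + N − H − X) / 2, where X is the halogen count and O/S are ignored.
    = (2·6 + 2 + 1 − 7 − 0) / 2 = 8 / 2 = 4.

4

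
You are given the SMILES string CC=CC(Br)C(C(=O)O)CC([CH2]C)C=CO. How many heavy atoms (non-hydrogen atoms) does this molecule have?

Every atom symbol written in the SMILES (organic subset) is one heavy atom; implicit H are not written.
Heavy atoms by element → Br:1, C:12, O:3.
Total: 16.

16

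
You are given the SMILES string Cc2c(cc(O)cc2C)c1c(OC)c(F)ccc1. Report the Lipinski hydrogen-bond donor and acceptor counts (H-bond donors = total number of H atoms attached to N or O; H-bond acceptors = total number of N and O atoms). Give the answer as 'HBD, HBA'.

Donors: find every N or O and count the H atoms it carries.
  atom 6 (O): bond orders sum to 1 → 1 H
  atom 12 (O): bond orders sum to 2 → 0 H
Lipinski HBD = 1.
Acceptors: N atoms = 0, O atoms = 2 → HBA = 2.

1, 2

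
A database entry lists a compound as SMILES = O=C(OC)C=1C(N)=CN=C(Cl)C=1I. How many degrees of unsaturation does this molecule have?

Degree of unsaturation = (number of rings) + (number of π bonds).
Ring closures in the SMILES: 1.
π bonds: 4 double bonds (each 1 DoU) → 4 DoU from unsaturation.
Total DoU = 1 + 4 = 5.

5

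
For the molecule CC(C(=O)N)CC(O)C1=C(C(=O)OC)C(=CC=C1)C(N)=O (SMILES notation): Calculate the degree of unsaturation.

7

Molecular formula: C14H18N2O5.
DoU = (2C + 2 + N − H − X) / 2, where X is the halogen count and O/S are ignored.
    = (2·14 + 2 + 2 − 18 − 0) / 2 = 14 / 2 = 7.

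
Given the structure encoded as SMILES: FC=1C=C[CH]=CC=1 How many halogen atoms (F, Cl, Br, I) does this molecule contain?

1

Halogen atoms appear at heavy-atom position 1 (1×F).
Halogen count: 1.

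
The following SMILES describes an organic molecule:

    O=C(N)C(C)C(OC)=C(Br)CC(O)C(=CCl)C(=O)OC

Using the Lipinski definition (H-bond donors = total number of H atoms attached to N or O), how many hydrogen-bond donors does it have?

3

Donors: find every N or O and count the H atoms it carries.
  atom 1 (O): bond orders sum to 2 → 0 H
  atom 3 (N): bond orders sum to 1 → 2 H
  atom 7 (O): bond orders sum to 2 → 0 H
  atom 13 (O): bond orders sum to 1 → 1 H
  atom 18 (O): bond orders sum to 2 → 0 H
  atom 19 (O): bond orders sum to 2 → 0 H
Lipinski HBD = 3.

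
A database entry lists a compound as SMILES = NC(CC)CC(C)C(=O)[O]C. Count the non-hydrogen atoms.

Every atom symbol written in the SMILES (organic subset) is one heavy atom; implicit H are not written.
Heavy atoms by element → C:8, N:1, O:2.
Total: 11.

11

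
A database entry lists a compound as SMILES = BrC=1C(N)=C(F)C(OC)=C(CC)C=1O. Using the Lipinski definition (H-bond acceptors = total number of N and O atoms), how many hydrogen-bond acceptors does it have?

3

N atoms: 1; O atoms: 2.
Lipinski HBA = 1 + 2 = 3.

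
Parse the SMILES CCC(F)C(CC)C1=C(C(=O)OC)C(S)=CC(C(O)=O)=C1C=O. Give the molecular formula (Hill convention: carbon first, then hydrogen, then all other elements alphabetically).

Walk through each heavy atom and fill implicit hydrogens from standard valence (C 4, N 3, O 2, S 2, halogen 1):
  atom 1: C, bond orders sum to 1 (valence 4) → 3 H
  atom 2: C, bond orders sum to 2 (valence 4) → 2 H
  atom 3: C, bond orders sum to 3 (valence 4) → 1 H
  atom 4: F (halogen, monovalent) → 0 H
  atom 5: C, bond orders sum to 3 (valence 4) → 1 H
  atom 6: C, bond orders sum to 2 (valence 4) → 2 H
  atom 7: C, bond orders sum to 1 (valence 4) → 3 H
  atom 8: C, bond orders sum to 4 (valence 4) → 0 H
  atom 9: C, bond orders sum to 4 (valence 4) → 0 H
  atom 10: C, bond orders sum to 4 (valence 4) → 0 H
  atom 11: O, bond orders sum to 2 (valence 2) → 0 H
  atom 12: O, bond orders sum to 2 (valence 2) → 0 H
  atom 13: C, bond orders sum to 1 (valence 4) → 3 H
  atom 14: C, bond orders sum to 4 (valence 4) → 0 H
  atom 15: S, bond orders sum to 1 (valence 2) → 1 H
  atom 16: C, bond orders sum to 3 (valence 4) → 1 H
  atom 17: C, bond orders sum to 4 (valence 4) → 0 H
  atom 18: C, bond orders sum to 4 (valence 4) → 0 H
  atom 19: O, bond orders sum to 1 (valence 2) → 1 H
  atom 20: O, bond orders sum to 2 (valence 2) → 0 H
  atom 21: C, bond orders sum to 4 (valence 4) → 0 H
  atom 22: C, bond orders sum to 3 (valence 4) → 1 H
  atom 23: O, bond orders sum to 2 (valence 2) → 0 H
Totals → C:16, H:19, F:1, O:5, S:1.
In Hill order: C16H19FO5S.

C16H19FO5S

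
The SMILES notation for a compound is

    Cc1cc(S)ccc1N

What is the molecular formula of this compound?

C7H9NS

Walk through each heavy atom and fill implicit hydrogens from standard valence (C 4, N 3, O 2, S 2, halogen 1); for lowercase aromatic atoms, an aromatic c carries 1 H when it has two neighbours and 0 H with three, and aromatic n carries 0 H:
  atom 1: C, bond orders sum to 1 (valence 4) → 3 H
  atom 2: aromatic c, 3 neighbours → 0 H
  atom 3: aromatic c, 2 neighbours → 1 H
  atom 4: aromatic c, 3 neighbours → 0 H
  atom 5: S, bond orders sum to 1 (valence 2) → 1 H
  atom 6: aromatic c, 2 neighbours → 1 H
  atom 7: aromatic c, 2 neighbours → 1 H
  atom 8: aromatic c, 3 neighbours → 0 H
  atom 9: N, bond orders sum to 1 (valence 3) → 2 H
Totals → C:7, H:9, N:1, S:1.
In Hill order: C7H9NS.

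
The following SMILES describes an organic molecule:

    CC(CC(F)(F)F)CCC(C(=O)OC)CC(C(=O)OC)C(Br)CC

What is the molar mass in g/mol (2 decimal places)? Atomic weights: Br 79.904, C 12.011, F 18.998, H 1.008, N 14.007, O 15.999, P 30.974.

419.28 g/mol

First, the molecular formula is C16H26BrF3O4 (counting implicit H from valence).
  Br: 1 × 79.904 = 79.904
  C: 16 × 12.011 = 192.176
  F: 3 × 18.998 = 56.994
  H: 26 × 1.008 = 26.208
  O: 4 × 15.999 = 63.996
Sum: 1×79.904 + 16×12.011 + 3×18.998 + 26×1.008 + 4×15.999 = 419.278 → 419.28 g/mol.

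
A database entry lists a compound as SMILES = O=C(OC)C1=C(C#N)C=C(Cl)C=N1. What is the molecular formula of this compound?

C8H5ClN2O2

Walk through each heavy atom and fill implicit hydrogens from standard valence (C 4, N 3, O 2, S 2, halogen 1):
  atom 1: O, bond orders sum to 2 (valence 2) → 0 H
  atom 2: C, bond orders sum to 4 (valence 4) → 0 H
  atom 3: O, bond orders sum to 2 (valence 2) → 0 H
  atom 4: C, bond orders sum to 1 (valence 4) → 3 H
  atom 5: C, bond orders sum to 4 (valence 4) → 0 H
  atom 6: C, bond orders sum to 4 (valence 4) → 0 H
  atom 7: C, bond orders sum to 4 (valence 4) → 0 H
  atom 8: N, bond orders sum to 3 (valence 3) → 0 H
  atom 9: C, bond orders sum to 3 (valence 4) → 1 H
  atom 10: C, bond orders sum to 4 (valence 4) → 0 H
  atom 11: Cl (halogen, monovalent) → 0 H
  atom 12: C, bond orders sum to 3 (valence 4) → 1 H
  atom 13: N, bond orders sum to 3 (valence 3) → 0 H
Totals → C:8, H:5, Cl:1, N:2, O:2.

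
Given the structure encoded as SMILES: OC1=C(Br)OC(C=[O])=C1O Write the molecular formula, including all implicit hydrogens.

Walk through each heavy atom and fill implicit hydrogens from standard valence (C 4, N 3, O 2, S 2, halogen 1):
  atom 1: O, bond orders sum to 1 (valence 2) → 1 H
  atom 2: C, bond orders sum to 4 (valence 4) → 0 H
  atom 3: C, bond orders sum to 4 (valence 4) → 0 H
  atom 4: Br (halogen, monovalent) → 0 H
  atom 5: O, bond orders sum to 2 (valence 2) → 0 H
  atom 6: C, bond orders sum to 4 (valence 4) → 0 H
  atom 7: C, bond orders sum to 3 (valence 4) → 1 H
  atom 8: O with explicit H count 0
  atom 9: C, bond orders sum to 4 (valence 4) → 0 H
  atom 10: O, bond orders sum to 1 (valence 2) → 1 H
Totals → C:5, H:3, Br:1, O:4.

C5H3BrO4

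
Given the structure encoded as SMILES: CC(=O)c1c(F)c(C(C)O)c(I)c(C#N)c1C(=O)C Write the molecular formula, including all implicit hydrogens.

Walk through each heavy atom and fill implicit hydrogens from standard valence (C 4, N 3, O 2, S 2, halogen 1); for lowercase aromatic atoms, an aromatic c carries 1 H when it has two neighbours and 0 H with three, and aromatic n carries 0 H:
  atom 1: C, bond orders sum to 1 (valence 4) → 3 H
  atom 2: C, bond orders sum to 4 (valence 4) → 0 H
  atom 3: O, bond orders sum to 2 (valence 2) → 0 H
  atom 4: aromatic c, 3 neighbours → 0 H
  atom 5: aromatic c, 3 neighbours → 0 H
  atom 6: F (halogen, monovalent) → 0 H
  atom 7: aromatic c, 3 neighbours → 0 H
  atom 8: C, bond orders sum to 3 (valence 4) → 1 H
  atom 9: C, bond orders sum to 1 (valence 4) → 3 H
  atom 10: O, bond orders sum to 1 (valence 2) → 1 H
  atom 11: aromatic c, 3 neighbours → 0 H
  atom 12: I (halogen, monovalent) → 0 H
  atom 13: aromatic c, 3 neighbours → 0 H
  atom 14: C, bond orders sum to 4 (valence 4) → 0 H
  atom 15: N, bond orders sum to 3 (valence 3) → 0 H
  atom 16: aromatic c, 3 neighbours → 0 H
  atom 17: C, bond orders sum to 4 (valence 4) → 0 H
  atom 18: O, bond orders sum to 2 (valence 2) → 0 H
  atom 19: C, bond orders sum to 1 (valence 4) → 3 H
Totals → C:13, H:11, F:1, I:1, N:1, O:3.
In Hill order: C13H11FINO3.

C13H11FINO3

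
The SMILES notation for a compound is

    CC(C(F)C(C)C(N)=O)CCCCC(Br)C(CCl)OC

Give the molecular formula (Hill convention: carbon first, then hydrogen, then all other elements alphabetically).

Walk through each heavy atom and fill implicit hydrogens from standard valence (C 4, N 3, O 2, S 2, halogen 1):
  atom 1: C, bond orders sum to 1 (valence 4) → 3 H
  atom 2: C, bond orders sum to 3 (valence 4) → 1 H
  atom 3: C, bond orders sum to 3 (valence 4) → 1 H
  atom 4: F (halogen, monovalent) → 0 H
  atom 5: C, bond orders sum to 3 (valence 4) → 1 H
  atom 6: C, bond orders sum to 1 (valence 4) → 3 H
  atom 7: C, bond orders sum to 4 (valence 4) → 0 H
  atom 8: N, bond orders sum to 1 (valence 3) → 2 H
  atom 9: O, bond orders sum to 2 (valence 2) → 0 H
  atom 10: C, bond orders sum to 2 (valence 4) → 2 H
  atom 11: C, bond orders sum to 2 (valence 4) → 2 H
  atom 12: C, bond orders sum to 2 (valence 4) → 2 H
  atom 13: C, bond orders sum to 2 (valence 4) → 2 H
  atom 14: C, bond orders sum to 3 (valence 4) → 1 H
  atom 15: Br (halogen, monovalent) → 0 H
  atom 16: C, bond orders sum to 3 (valence 4) → 1 H
  atom 17: C, bond orders sum to 2 (valence 4) → 2 H
  atom 18: Cl (halogen, monovalent) → 0 H
  atom 19: O, bond orders sum to 2 (valence 2) → 0 H
  atom 20: C, bond orders sum to 1 (valence 4) → 3 H
Totals → C:14, H:26, Br:1, Cl:1, F:1, N:1, O:2.

C14H26BrClFNO2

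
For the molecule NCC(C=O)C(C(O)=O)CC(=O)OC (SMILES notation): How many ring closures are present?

0

In SMILES, each pair of matching ring-closure digits denotes one ring-closing bond; the number of such bonds equals the number of independent rings.
Ring-closure bonds here: 0.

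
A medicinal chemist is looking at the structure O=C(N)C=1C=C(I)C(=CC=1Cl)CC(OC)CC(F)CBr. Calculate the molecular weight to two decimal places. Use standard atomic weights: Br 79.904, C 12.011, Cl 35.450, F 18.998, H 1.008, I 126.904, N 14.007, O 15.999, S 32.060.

First, the molecular formula is C13H15BrClFINO2 (counting implicit H from valence).
  Br: 1 × 79.904 = 79.904
  C: 13 × 12.011 = 156.143
  Cl: 1 × 35.450 = 35.450
  F: 1 × 18.998 = 18.998
  H: 15 × 1.008 = 15.120
  I: 1 × 126.904 = 126.904
  N: 1 × 14.007 = 14.007
  O: 2 × 15.999 = 31.998
Sum: 1×79.904 + 13×12.011 + 1×35.450 + 1×18.998 + 15×1.008 + 1×126.904 + 1×14.007 + 2×15.999 = 478.524 → 478.52 g/mol.

478.52 g/mol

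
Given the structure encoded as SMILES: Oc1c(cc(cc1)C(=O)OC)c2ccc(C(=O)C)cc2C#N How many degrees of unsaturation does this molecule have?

12

Molecular formula: C17H13NO4.
DoU = (2C + 2 + N − H − X) / 2, where X is the halogen count and O/S are ignored.
    = (2·17 + 2 + 1 − 13 − 0) / 2 = 24 / 2 = 12.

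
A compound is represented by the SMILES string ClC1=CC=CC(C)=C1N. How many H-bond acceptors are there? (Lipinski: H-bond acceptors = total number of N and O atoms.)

1

N atoms: 1; O atoms: 0.
Lipinski HBA = 1 + 0 = 1.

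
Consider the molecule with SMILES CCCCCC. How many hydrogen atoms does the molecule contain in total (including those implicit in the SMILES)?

Walk through each heavy atom and fill implicit hydrogens from standard valence (C 4, N 3, O 2, S 2, halogen 1):
  atom 1: C, bond orders sum to 1 (valence 4) → 3 H
  atom 2: C, bond orders sum to 2 (valence 4) → 2 H
  atom 3: C, bond orders sum to 2 (valence 4) → 2 H
  atom 4: C, bond orders sum to 2 (valence 4) → 2 H
  atom 5: C, bond orders sum to 2 (valence 4) → 2 H
  atom 6: C, bond orders sum to 1 (valence 4) → 3 H
Total hydrogens: 14.

14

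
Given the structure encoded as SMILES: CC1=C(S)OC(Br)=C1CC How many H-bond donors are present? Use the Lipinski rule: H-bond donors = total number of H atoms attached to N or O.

Donors: find every N or O and count the H atoms it carries.
  atom 5 (O): bond orders sum to 2 → 0 H
Lipinski HBD = 0.

0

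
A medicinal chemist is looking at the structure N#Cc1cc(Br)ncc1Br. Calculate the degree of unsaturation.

6

Molecular formula: C6H2Br2N2.
DoU = (2C + 2 + N − H − X) / 2, where X is the halogen count and O/S are ignored.
    = (2·6 + 2 + 2 − 2 − 2) / 2 = 12 / 2 = 6.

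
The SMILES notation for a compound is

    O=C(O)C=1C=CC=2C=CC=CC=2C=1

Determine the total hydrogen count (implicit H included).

Walk through each heavy atom and fill implicit hydrogens from standard valence (C 4, N 3, O 2, S 2, halogen 1):
  atom 1: O, bond orders sum to 2 (valence 2) → 0 H
  atom 2: C, bond orders sum to 4 (valence 4) → 0 H
  atom 3: O, bond orders sum to 1 (valence 2) → 1 H
  atom 4: C, bond orders sum to 4 (valence 4) → 0 H
  atom 5: C, bond orders sum to 3 (valence 4) → 1 H
  atom 6: C, bond orders sum to 3 (valence 4) → 1 H
  atom 7: C, bond orders sum to 4 (valence 4) → 0 H
  atom 8: C, bond orders sum to 3 (valence 4) → 1 H
  atom 9: C, bond orders sum to 3 (valence 4) → 1 H
  atom 10: C, bond orders sum to 3 (valence 4) → 1 H
  atom 11: C, bond orders sum to 3 (valence 4) → 1 H
  atom 12: C, bond orders sum to 4 (valence 4) → 0 H
  atom 13: C, bond orders sum to 3 (valence 4) → 1 H
Total hydrogens: 8.

8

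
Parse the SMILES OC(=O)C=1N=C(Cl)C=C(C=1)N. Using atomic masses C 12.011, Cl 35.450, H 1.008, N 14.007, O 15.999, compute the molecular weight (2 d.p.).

172.57 g/mol

First, the molecular formula is C6H5ClN2O2 (counting implicit H from valence).
  C: 6 × 12.011 = 72.066
  Cl: 1 × 35.450 = 35.450
  H: 5 × 1.008 = 5.040
  N: 2 × 14.007 = 28.014
  O: 2 × 15.999 = 31.998
Sum: 6×12.011 + 1×35.450 + 5×1.008 + 2×14.007 + 2×15.999 = 172.568 → 172.57 g/mol.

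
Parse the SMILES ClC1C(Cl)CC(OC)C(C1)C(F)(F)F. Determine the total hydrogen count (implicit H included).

Walk through each heavy atom and fill implicit hydrogens from standard valence (C 4, N 3, O 2, S 2, halogen 1):
  atom 1: Cl (halogen, monovalent) → 0 H
  atom 2: C, bond orders sum to 3 (valence 4) → 1 H
  atom 3: C, bond orders sum to 3 (valence 4) → 1 H
  atom 4: Cl (halogen, monovalent) → 0 H
  atom 5: C, bond orders sum to 2 (valence 4) → 2 H
  atom 6: C, bond orders sum to 3 (valence 4) → 1 H
  atom 7: O, bond orders sum to 2 (valence 2) → 0 H
  atom 8: C, bond orders sum to 1 (valence 4) → 3 H
  atom 9: C, bond orders sum to 3 (valence 4) → 1 H
  atom 10: C, bond orders sum to 2 (valence 4) → 2 H
  atom 11: C, bond orders sum to 4 (valence 4) → 0 H
  atom 12: F (halogen, monovalent) → 0 H
  atom 13: F (halogen, monovalent) → 0 H
  atom 14: F (halogen, monovalent) → 0 H
Total hydrogens: 11.

11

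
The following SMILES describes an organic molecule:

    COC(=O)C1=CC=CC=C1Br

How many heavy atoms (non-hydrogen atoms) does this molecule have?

11

Every atom symbol written in the SMILES (organic subset) is one heavy atom; implicit H are not written.
Heavy atoms by element → Br:1, C:8, O:2.
Total: 11.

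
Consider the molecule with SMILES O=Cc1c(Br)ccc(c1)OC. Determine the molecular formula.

Walk through each heavy atom and fill implicit hydrogens from standard valence (C 4, N 3, O 2, S 2, halogen 1); for lowercase aromatic atoms, an aromatic c carries 1 H when it has two neighbours and 0 H with three, and aromatic n carries 0 H:
  atom 1: O, bond orders sum to 2 (valence 2) → 0 H
  atom 2: C, bond orders sum to 3 (valence 4) → 1 H
  atom 3: aromatic c, 3 neighbours → 0 H
  atom 4: aromatic c, 3 neighbours → 0 H
  atom 5: Br (halogen, monovalent) → 0 H
  atom 6: aromatic c, 2 neighbours → 1 H
  atom 7: aromatic c, 2 neighbours → 1 H
  atom 8: aromatic c, 3 neighbours → 0 H
  atom 9: aromatic c, 2 neighbours → 1 H
  atom 10: O, bond orders sum to 2 (valence 2) → 0 H
  atom 11: C, bond orders sum to 1 (valence 4) → 3 H
Totals → C:8, H:7, Br:1, O:2.
In Hill order: C8H7BrO2.

C8H7BrO2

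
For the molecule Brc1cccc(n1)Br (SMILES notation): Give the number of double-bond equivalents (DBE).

Molecular formula: C5H3Br2N.
DoU = (2C + 2 + N − H − X) / 2, where X is the halogen count and O/S are ignored.
    = (2·5 + 2 + 1 − 3 − 2) / 2 = 8 / 2 = 4.

4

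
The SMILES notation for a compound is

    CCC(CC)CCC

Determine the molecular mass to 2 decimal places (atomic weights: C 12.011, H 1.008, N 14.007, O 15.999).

114.23 g/mol

First, the molecular formula is C8H18 (counting implicit H from valence).
  C: 8 × 12.011 = 96.088
  H: 18 × 1.008 = 18.144
Sum: 8×12.011 + 18×1.008 = 114.232 → 114.23 g/mol.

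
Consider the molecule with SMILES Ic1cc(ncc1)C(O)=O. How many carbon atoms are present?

6

Count every carbon token in the SMILES (each C, including those in ring-closure positions and inside branches).
Carbon count: 6.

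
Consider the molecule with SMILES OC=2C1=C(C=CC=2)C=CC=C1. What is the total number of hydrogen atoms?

Walk through each heavy atom and fill implicit hydrogens from standard valence (C 4, N 3, O 2, S 2, halogen 1):
  atom 1: O, bond orders sum to 1 (valence 2) → 1 H
  atom 2: C, bond orders sum to 4 (valence 4) → 0 H
  atom 3: C, bond orders sum to 4 (valence 4) → 0 H
  atom 4: C, bond orders sum to 4 (valence 4) → 0 H
  atom 5: C, bond orders sum to 3 (valence 4) → 1 H
  atom 6: C, bond orders sum to 3 (valence 4) → 1 H
  atom 7: C, bond orders sum to 3 (valence 4) → 1 H
  atom 8: C, bond orders sum to 3 (valence 4) → 1 H
  atom 9: C, bond orders sum to 3 (valence 4) → 1 H
  atom 10: C, bond orders sum to 3 (valence 4) → 1 H
  atom 11: C, bond orders sum to 3 (valence 4) → 1 H
Total hydrogens: 8.

8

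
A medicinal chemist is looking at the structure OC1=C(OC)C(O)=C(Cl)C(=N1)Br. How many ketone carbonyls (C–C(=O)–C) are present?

Scan the SMILES for the ketone motif — none present.
Groups that are present: 1 ether, 2 hydroxyl.

0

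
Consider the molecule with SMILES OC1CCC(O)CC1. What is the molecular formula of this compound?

Walk through each heavy atom and fill implicit hydrogens from standard valence (C 4, N 3, O 2, S 2, halogen 1):
  atom 1: O, bond orders sum to 1 (valence 2) → 1 H
  atom 2: C, bond orders sum to 3 (valence 4) → 1 H
  atom 3: C, bond orders sum to 2 (valence 4) → 2 H
  atom 4: C, bond orders sum to 2 (valence 4) → 2 H
  atom 5: C, bond orders sum to 3 (valence 4) → 1 H
  atom 6: O, bond orders sum to 1 (valence 2) → 1 H
  atom 7: C, bond orders sum to 2 (valence 4) → 2 H
  atom 8: C, bond orders sum to 2 (valence 4) → 2 H
Totals → C:6, H:12, O:2.

C6H12O2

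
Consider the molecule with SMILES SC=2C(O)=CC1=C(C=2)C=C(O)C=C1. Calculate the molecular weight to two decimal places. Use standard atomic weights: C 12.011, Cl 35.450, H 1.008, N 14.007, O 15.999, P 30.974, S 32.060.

First, the molecular formula is C10H8O2S (counting implicit H from valence).
  C: 10 × 12.011 = 120.110
  H: 8 × 1.008 = 8.064
  O: 2 × 15.999 = 31.998
  S: 1 × 32.060 = 32.060
Sum: 10×12.011 + 8×1.008 + 2×15.999 + 1×32.060 = 192.232 → 192.23 g/mol.

192.23 g/mol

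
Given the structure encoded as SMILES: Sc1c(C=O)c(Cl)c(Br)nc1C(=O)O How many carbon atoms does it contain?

7

Count every carbon token in the SMILES (each C, including those in ring-closure positions and inside branches).
Carbon count: 7.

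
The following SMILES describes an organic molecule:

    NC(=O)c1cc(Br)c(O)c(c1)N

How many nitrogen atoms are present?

2

Scan the SMILES for N atoms (remember two-letter symbols like Cl and Br are single atoms).
Nitrogen count: 2.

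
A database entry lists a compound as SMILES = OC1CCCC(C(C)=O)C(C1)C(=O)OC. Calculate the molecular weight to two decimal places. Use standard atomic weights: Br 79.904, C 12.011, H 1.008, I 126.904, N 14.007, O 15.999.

214.26 g/mol

First, the molecular formula is C11H18O4 (counting implicit H from valence).
  C: 11 × 12.011 = 132.121
  H: 18 × 1.008 = 18.144
  O: 4 × 15.999 = 63.996
Sum: 11×12.011 + 18×1.008 + 4×15.999 = 214.261 → 214.26 g/mol.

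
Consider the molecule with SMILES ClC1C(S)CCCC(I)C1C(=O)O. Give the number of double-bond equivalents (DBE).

Molecular formula: C8H12ClIO2S.
DoU = (2C + 2 + N − H − X) / 2, where X is the halogen count and O/S are ignored.
    = (2·8 + 2 + 0 − 12 − 2) / 2 = 4 / 2 = 2.

2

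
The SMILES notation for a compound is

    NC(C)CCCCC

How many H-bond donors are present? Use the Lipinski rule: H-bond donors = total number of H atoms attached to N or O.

2

Donors: find every N or O and count the H atoms it carries.
  atom 1 (N): bond orders sum to 1 → 2 H
Lipinski HBD = 2.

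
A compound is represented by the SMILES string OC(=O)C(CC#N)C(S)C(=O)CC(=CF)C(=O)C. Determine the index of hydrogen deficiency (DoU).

6

Molecular formula: C11H12FNO4S.
DoU = (2C + 2 + N − H − X) / 2, where X is the halogen count and O/S are ignored.
    = (2·11 + 2 + 1 − 12 − 1) / 2 = 12 / 2 = 6.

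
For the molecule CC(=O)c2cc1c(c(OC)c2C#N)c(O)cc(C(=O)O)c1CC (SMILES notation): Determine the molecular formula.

Walk through each heavy atom and fill implicit hydrogens from standard valence (C 4, N 3, O 2, S 2, halogen 1); for lowercase aromatic atoms, an aromatic c carries 1 H when it has two neighbours and 0 H with three, and aromatic n carries 0 H:
  atom 1: C, bond orders sum to 1 (valence 4) → 3 H
  atom 2: C, bond orders sum to 4 (valence 4) → 0 H
  atom 3: O, bond orders sum to 2 (valence 2) → 0 H
  atom 4: aromatic c, 3 neighbours → 0 H
  atom 5: aromatic c, 2 neighbours → 1 H
  atom 6: aromatic c, 3 neighbours → 0 H
  atom 7: aromatic c, 3 neighbours → 0 H
  atom 8: aromatic c, 3 neighbours → 0 H
  atom 9: O, bond orders sum to 2 (valence 2) → 0 H
  atom 10: C, bond orders sum to 1 (valence 4) → 3 H
  atom 11: aromatic c, 3 neighbours → 0 H
  atom 12: C, bond orders sum to 4 (valence 4) → 0 H
  atom 13: N, bond orders sum to 3 (valence 3) → 0 H
  atom 14: aromatic c, 3 neighbours → 0 H
  atom 15: O, bond orders sum to 1 (valence 2) → 1 H
  atom 16: aromatic c, 2 neighbours → 1 H
  atom 17: aromatic c, 3 neighbours → 0 H
  atom 18: C, bond orders sum to 4 (valence 4) → 0 H
  atom 19: O, bond orders sum to 2 (valence 2) → 0 H
  atom 20: O, bond orders sum to 1 (valence 2) → 1 H
  atom 21: aromatic c, 3 neighbours → 0 H
  atom 22: C, bond orders sum to 2 (valence 4) → 2 H
  atom 23: C, bond orders sum to 1 (valence 4) → 3 H
Totals → C:17, H:15, N:1, O:5.
In Hill order: C17H15NO5.

C17H15NO5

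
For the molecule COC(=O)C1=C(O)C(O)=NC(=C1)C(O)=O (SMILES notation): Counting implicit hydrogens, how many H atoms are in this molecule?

7

Walk through each heavy atom and fill implicit hydrogens from standard valence (C 4, N 3, O 2, S 2, halogen 1):
  atom 1: C, bond orders sum to 1 (valence 4) → 3 H
  atom 2: O, bond orders sum to 2 (valence 2) → 0 H
  atom 3: C, bond orders sum to 4 (valence 4) → 0 H
  atom 4: O, bond orders sum to 2 (valence 2) → 0 H
  atom 5: C, bond orders sum to 4 (valence 4) → 0 H
  atom 6: C, bond orders sum to 4 (valence 4) → 0 H
  atom 7: O, bond orders sum to 1 (valence 2) → 1 H
  atom 8: C, bond orders sum to 4 (valence 4) → 0 H
  atom 9: O, bond orders sum to 1 (valence 2) → 1 H
  atom 10: N, bond orders sum to 3 (valence 3) → 0 H
  atom 11: C, bond orders sum to 4 (valence 4) → 0 H
  atom 12: C, bond orders sum to 3 (valence 4) → 1 H
  atom 13: C, bond orders sum to 4 (valence 4) → 0 H
  atom 14: O, bond orders sum to 1 (valence 2) → 1 H
  atom 15: O, bond orders sum to 2 (valence 2) → 0 H
Total hydrogens: 7.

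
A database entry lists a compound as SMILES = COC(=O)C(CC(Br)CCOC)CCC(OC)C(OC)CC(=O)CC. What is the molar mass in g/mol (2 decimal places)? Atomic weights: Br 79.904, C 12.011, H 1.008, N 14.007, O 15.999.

425.36 g/mol

First, the molecular formula is C18H33BrO6 (counting implicit H from valence).
  Br: 1 × 79.904 = 79.904
  C: 18 × 12.011 = 216.198
  H: 33 × 1.008 = 33.264
  O: 6 × 15.999 = 95.994
Sum: 1×79.904 + 18×12.011 + 33×1.008 + 6×15.999 = 425.360 → 425.36 g/mol.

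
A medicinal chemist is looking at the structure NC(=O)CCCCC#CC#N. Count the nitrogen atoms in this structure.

Scan the SMILES for N atoms (remember two-letter symbols like Cl and Br are single atoms).
Nitrogen count: 2.

2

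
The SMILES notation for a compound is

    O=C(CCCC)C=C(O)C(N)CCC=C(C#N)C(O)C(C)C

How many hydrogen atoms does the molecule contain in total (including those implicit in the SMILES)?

Walk through each heavy atom and fill implicit hydrogens from standard valence (C 4, N 3, O 2, S 2, halogen 1):
  atom 1: O, bond orders sum to 2 (valence 2) → 0 H
  atom 2: C, bond orders sum to 4 (valence 4) → 0 H
  atom 3: C, bond orders sum to 2 (valence 4) → 2 H
  atom 4: C, bond orders sum to 2 (valence 4) → 2 H
  atom 5: C, bond orders sum to 2 (valence 4) → 2 H
  atom 6: C, bond orders sum to 1 (valence 4) → 3 H
  atom 7: C, bond orders sum to 3 (valence 4) → 1 H
  atom 8: C, bond orders sum to 4 (valence 4) → 0 H
  atom 9: O, bond orders sum to 1 (valence 2) → 1 H
  atom 10: C, bond orders sum to 3 (valence 4) → 1 H
  atom 11: N, bond orders sum to 1 (valence 3) → 2 H
  atom 12: C, bond orders sum to 2 (valence 4) → 2 H
  atom 13: C, bond orders sum to 2 (valence 4) → 2 H
  atom 14: C, bond orders sum to 3 (valence 4) → 1 H
  atom 15: C, bond orders sum to 4 (valence 4) → 0 H
  atom 16: C, bond orders sum to 4 (valence 4) → 0 H
  atom 17: N, bond orders sum to 3 (valence 3) → 0 H
  atom 18: C, bond orders sum to 3 (valence 4) → 1 H
  atom 19: O, bond orders sum to 1 (valence 2) → 1 H
  atom 20: C, bond orders sum to 3 (valence 4) → 1 H
  atom 21: C, bond orders sum to 1 (valence 4) → 3 H
  atom 22: C, bond orders sum to 1 (valence 4) → 3 H
Total hydrogens: 28.

28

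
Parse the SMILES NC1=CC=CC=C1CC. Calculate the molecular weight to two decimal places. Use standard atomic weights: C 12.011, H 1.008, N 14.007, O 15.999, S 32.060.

First, the molecular formula is C8H11N (counting implicit H from valence).
  C: 8 × 12.011 = 96.088
  H: 11 × 1.008 = 11.088
  N: 1 × 14.007 = 14.007
Sum: 8×12.011 + 11×1.008 + 1×14.007 = 121.183 → 121.18 g/mol.

121.18 g/mol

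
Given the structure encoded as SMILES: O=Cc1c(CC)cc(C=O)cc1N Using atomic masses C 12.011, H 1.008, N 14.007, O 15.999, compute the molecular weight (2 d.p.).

First, the molecular formula is C10H11NO2 (counting implicit H from valence).
  C: 10 × 12.011 = 120.110
  H: 11 × 1.008 = 11.088
  N: 1 × 14.007 = 14.007
  O: 2 × 15.999 = 31.998
Sum: 10×12.011 + 11×1.008 + 1×14.007 + 2×15.999 = 177.203 → 177.20 g/mol.

177.20 g/mol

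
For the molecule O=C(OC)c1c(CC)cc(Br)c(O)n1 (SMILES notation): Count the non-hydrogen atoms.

14

Every atom symbol written in the SMILES (organic subset) is one heavy atom; implicit H are not written.
Heavy atoms by element → Br:1, C:9, N:1, O:3.
Total: 14.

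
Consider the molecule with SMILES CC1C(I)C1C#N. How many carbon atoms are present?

5

Count every carbon token in the SMILES (each C, including those in ring-closure positions and inside branches).
Carbon count: 5.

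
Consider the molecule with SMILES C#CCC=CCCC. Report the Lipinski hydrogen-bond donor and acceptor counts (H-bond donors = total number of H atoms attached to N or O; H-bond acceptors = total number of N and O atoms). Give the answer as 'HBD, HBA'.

0, 0

Donors: find every N or O and count the H atoms it carries.
  (no N or O atoms present)
Lipinski HBD = 0.
Acceptors: N atoms = 0, O atoms = 0 → HBA = 0.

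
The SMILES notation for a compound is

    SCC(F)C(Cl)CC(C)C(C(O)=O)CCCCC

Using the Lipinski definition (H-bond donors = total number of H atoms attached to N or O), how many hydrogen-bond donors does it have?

Donors: find every N or O and count the H atoms it carries.
  atom 12 (O): bond orders sum to 1 → 1 H
  atom 13 (O): bond orders sum to 2 → 0 H
Lipinski HBD = 1.

1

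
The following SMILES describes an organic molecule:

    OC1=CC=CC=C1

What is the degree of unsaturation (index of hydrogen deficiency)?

4

Degree of unsaturation = (number of rings) + (number of π bonds).
Ring closures in the SMILES: 1.
π bonds: 3 double bonds (each 1 DoU) → 3 DoU from unsaturation.
Total DoU = 1 + 3 = 4.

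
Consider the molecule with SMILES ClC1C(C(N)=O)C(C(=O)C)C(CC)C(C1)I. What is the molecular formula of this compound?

C11H17ClINO2

Walk through each heavy atom and fill implicit hydrogens from standard valence (C 4, N 3, O 2, S 2, halogen 1):
  atom 1: Cl (halogen, monovalent) → 0 H
  atom 2: C, bond orders sum to 3 (valence 4) → 1 H
  atom 3: C, bond orders sum to 3 (valence 4) → 1 H
  atom 4: C, bond orders sum to 4 (valence 4) → 0 H
  atom 5: N, bond orders sum to 1 (valence 3) → 2 H
  atom 6: O, bond orders sum to 2 (valence 2) → 0 H
  atom 7: C, bond orders sum to 3 (valence 4) → 1 H
  atom 8: C, bond orders sum to 4 (valence 4) → 0 H
  atom 9: O, bond orders sum to 2 (valence 2) → 0 H
  atom 10: C, bond orders sum to 1 (valence 4) → 3 H
  atom 11: C, bond orders sum to 3 (valence 4) → 1 H
  atom 12: C, bond orders sum to 2 (valence 4) → 2 H
  atom 13: C, bond orders sum to 1 (valence 4) → 3 H
  atom 14: C, bond orders sum to 3 (valence 4) → 1 H
  atom 15: C, bond orders sum to 2 (valence 4) → 2 H
  atom 16: I (halogen, monovalent) → 0 H
Totals → C:11, H:17, Cl:1, I:1, N:1, O:2.
In Hill order: C11H17ClINO2.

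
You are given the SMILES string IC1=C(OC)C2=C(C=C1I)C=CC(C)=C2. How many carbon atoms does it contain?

12

Count every carbon token in the SMILES (each C, including those in ring-closure positions and inside branches).
Carbon count: 12.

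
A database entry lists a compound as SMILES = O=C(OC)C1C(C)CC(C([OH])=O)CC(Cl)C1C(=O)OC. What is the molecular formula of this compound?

C13H19ClO6

Walk through each heavy atom and fill implicit hydrogens from standard valence (C 4, N 3, O 2, S 2, halogen 1):
  atom 1: O, bond orders sum to 2 (valence 2) → 0 H
  atom 2: C, bond orders sum to 4 (valence 4) → 0 H
  atom 3: O, bond orders sum to 2 (valence 2) → 0 H
  atom 4: C, bond orders sum to 1 (valence 4) → 3 H
  atom 5: C, bond orders sum to 3 (valence 4) → 1 H
  atom 6: C, bond orders sum to 3 (valence 4) → 1 H
  atom 7: C, bond orders sum to 1 (valence 4) → 3 H
  atom 8: C, bond orders sum to 2 (valence 4) → 2 H
  atom 9: C, bond orders sum to 3 (valence 4) → 1 H
  atom 10: C, bond orders sum to 4 (valence 4) → 0 H
  atom 11: O with explicit H count 1
  atom 12: O, bond orders sum to 2 (valence 2) → 0 H
  atom 13: C, bond orders sum to 2 (valence 4) → 2 H
  atom 14: C, bond orders sum to 3 (valence 4) → 1 H
  atom 15: Cl (halogen, monovalent) → 0 H
  atom 16: C, bond orders sum to 3 (valence 4) → 1 H
  atom 17: C, bond orders sum to 4 (valence 4) → 0 H
  atom 18: O, bond orders sum to 2 (valence 2) → 0 H
  atom 19: O, bond orders sum to 2 (valence 2) → 0 H
  atom 20: C, bond orders sum to 1 (valence 4) → 3 H
Totals → C:13, H:19, Cl:1, O:6.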